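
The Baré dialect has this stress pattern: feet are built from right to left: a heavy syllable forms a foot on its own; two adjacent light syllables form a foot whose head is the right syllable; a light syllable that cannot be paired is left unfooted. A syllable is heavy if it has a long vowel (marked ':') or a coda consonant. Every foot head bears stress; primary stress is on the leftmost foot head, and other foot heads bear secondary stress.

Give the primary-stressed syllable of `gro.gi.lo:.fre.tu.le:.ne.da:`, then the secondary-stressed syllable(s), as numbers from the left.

Weights: 1 gro L, 2 gi L, 3 lo: H, 4 fre L, 5 tu L, 6 le: H, 7 ne L, 8 da: H.
Parse right to left (heavy = foot alone; LL = one foot; stranded L unfooted): (gro.ˈgi) (ˈlo:) (fre.ˈtu) (ˈle:) ne (ˈda:).
Foot heads: 2, 3, 5, 6, 8.
Primary stress on the leftmost head = syllable 2.
Secondary stress on 3, 5, 6, 8: gro.ˈgi.ˌlo:.fre.ˌtu.ˌle:.ne.ˌda:.

primary 2, secondary 3, 5, 6, 8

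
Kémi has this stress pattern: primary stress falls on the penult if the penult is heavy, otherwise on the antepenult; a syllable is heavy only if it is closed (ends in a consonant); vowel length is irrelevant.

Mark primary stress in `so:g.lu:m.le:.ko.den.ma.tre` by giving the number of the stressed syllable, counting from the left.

Weights: 5 den H, 6 ma L, 7 tre L.
The penult (syllable 6, ma) is light, so stress falls on the antepenult (syllable 5, den).
Primary stress: syllable 5 → so:g.lu:m.le:.ko.ˈden.ma.tre.

5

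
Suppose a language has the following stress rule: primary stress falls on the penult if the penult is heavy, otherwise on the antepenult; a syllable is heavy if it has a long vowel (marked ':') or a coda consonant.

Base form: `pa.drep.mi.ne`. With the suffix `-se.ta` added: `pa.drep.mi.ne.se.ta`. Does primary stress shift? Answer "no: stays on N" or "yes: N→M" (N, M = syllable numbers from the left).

yes: 2→4

Base `pa.drep.mi.ne` (4 syllables):
  Weights: 2 drep H, 3 mi L, 4 ne L.
  The penult (syllable 3, mi) is light, so stress falls on the antepenult (syllable 2, drep).
  → primary stress on syllable 2.
Suffixed `pa.drep.mi.ne.se.ta` (6 syllables):
  Weights: 4 ne L, 5 se L, 6 ta L.
  The penult (syllable 5, se) is light, so stress falls on the antepenult (syllable 4, ne).
  → primary stress on syllable 4.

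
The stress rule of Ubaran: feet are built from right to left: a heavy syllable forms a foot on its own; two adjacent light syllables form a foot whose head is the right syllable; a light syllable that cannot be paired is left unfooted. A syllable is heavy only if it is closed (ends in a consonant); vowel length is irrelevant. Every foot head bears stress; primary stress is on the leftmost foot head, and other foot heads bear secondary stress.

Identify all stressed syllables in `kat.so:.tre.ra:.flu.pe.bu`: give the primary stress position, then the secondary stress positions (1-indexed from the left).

Weights: 1 kat H, 2 so: L, 3 tre L, 4 ra: L, 5 flu L, 6 pe L, 7 bu L.
Parse right to left (heavy = foot alone; LL = one foot; stranded L unfooted): (ˈkat) (so:.ˈtre) (ra:.ˈflu) (pe.ˈbu).
Foot heads: 1, 3, 5, 7.
Primary stress on the leftmost head = syllable 1.
Secondary stress on 3, 5, 7: ˈkat.so:.ˌtre.ra:.ˌflu.pe.ˌbu.

primary 1, secondary 3, 5, 7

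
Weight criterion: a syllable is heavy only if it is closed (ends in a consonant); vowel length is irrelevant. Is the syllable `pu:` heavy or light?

`pu:`: long vowel, open (no coda). Open (no coda) → light.

light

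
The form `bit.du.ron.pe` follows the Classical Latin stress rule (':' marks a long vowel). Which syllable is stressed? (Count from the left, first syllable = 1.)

Classical Latin: stress the penult if heavy (long vowel or closed), else the antepenult.
Weights: 2 du L, 3 ron H, 4 pe L.
The penult (syllable 3, ron) is heavy, so it takes stress.
Stress on syllable 3: bit.du.ˈron.pe.

3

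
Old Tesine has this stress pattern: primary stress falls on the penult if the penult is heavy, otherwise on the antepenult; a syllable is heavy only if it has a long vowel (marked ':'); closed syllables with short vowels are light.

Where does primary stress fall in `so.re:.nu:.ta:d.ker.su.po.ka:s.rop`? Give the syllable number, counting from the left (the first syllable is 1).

8

Weights: 7 po L, 8 ka:s H, 9 rop L.
The penult (syllable 8, ka:s) is heavy, so it takes stress.
Primary stress: syllable 8 → so.re:.nu:.ta:d.ker.su.po.ˈka:s.rop.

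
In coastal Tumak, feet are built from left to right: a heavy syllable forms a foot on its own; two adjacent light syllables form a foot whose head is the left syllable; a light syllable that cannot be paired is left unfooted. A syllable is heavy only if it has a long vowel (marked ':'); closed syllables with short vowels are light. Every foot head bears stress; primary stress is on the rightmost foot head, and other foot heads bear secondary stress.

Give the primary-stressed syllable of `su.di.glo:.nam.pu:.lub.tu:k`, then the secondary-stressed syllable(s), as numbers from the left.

Weights: 1 su L, 2 di L, 3 glo: H, 4 nam L, 5 pu: H, 6 lub L, 7 tu:k H.
Parse left to right (heavy = foot alone; LL = one foot; stranded L unfooted): (ˈsu.di) (ˈglo:) nam (ˈpu:) lub (ˈtu:k).
Foot heads: 1, 3, 5, 7.
Primary stress on the rightmost head = syllable 7.
Secondary stress on 1, 3, 5: ˌsu.di.ˌglo:.nam.ˌpu:.lub.ˈtu:k.

primary 7, secondary 1, 3, 5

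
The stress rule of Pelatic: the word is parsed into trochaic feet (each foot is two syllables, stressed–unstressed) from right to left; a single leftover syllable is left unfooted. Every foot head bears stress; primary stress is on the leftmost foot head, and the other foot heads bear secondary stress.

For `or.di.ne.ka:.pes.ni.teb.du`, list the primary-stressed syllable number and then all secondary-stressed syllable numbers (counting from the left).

primary 1, secondary 3, 5, 7

Parse right to left into trochaic (ˈσσ) feet: (ˈor.di) (ˈne.ka:) (ˈpes.ni) (ˈteb.du).
Foot heads (stressed positions): 1, 3, 5, 7.
End Rule Leftmost: primary stress on the leftmost head = syllable 1.
Secondary stress on 3, 5, 7: ˈor.di.ˌne.ka:.ˌpes.ni.ˌteb.du.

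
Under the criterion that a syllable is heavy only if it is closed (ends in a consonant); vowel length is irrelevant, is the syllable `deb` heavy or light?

`deb`: short vowel, closed (coda /b/). Closed (coda /b/) → heavy.

heavy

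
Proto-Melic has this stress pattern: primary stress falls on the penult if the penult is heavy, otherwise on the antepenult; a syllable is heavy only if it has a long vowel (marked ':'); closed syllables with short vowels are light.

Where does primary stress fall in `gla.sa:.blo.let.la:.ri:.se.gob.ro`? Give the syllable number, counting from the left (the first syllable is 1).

7

Weights: 7 se L, 8 gob L, 9 ro L.
The penult (syllable 8, gob) is light, so stress falls on the antepenult (syllable 7, se).
Primary stress: syllable 7 → gla.sa:.blo.let.la:.ri:.ˈse.gob.ro.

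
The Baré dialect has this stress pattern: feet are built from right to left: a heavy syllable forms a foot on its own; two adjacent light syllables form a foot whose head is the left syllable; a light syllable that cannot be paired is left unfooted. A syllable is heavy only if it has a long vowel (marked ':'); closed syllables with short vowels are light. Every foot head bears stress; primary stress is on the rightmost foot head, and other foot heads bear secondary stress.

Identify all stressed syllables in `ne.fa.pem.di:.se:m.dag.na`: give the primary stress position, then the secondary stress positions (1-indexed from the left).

Weights: 1 ne L, 2 fa L, 3 pem L, 4 di: H, 5 se:m H, 6 dag L, 7 na L.
Parse right to left (heavy = foot alone; LL = one foot; stranded L unfooted): ne (ˈfa.pem) (ˈdi:) (ˈse:m) (ˈdag.na).
Foot heads: 2, 4, 5, 6.
Primary stress on the rightmost head = syllable 6.
Secondary stress on 2, 4, 5: ne.ˌfa.pem.ˌdi:.ˌse:m.ˈdag.na.

primary 6, secondary 2, 4, 5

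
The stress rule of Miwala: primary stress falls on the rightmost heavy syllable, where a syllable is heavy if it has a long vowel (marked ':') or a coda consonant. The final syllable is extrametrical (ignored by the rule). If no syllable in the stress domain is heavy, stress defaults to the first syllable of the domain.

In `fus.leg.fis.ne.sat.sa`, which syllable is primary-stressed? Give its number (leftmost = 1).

The final syllable (6, sa) is extrametrical; the stress domain is syllables 1–5.
Weights: 1 fus H, 2 leg H, 3 fis H, 4 ne L, 5 sat H.
Heavy syllables in the domain: 1, 2, 3, 5. The rightmost is syllable 5 (sat).
Primary stress: syllable 5 → fus.leg.fis.ne.ˈsat.sa.

5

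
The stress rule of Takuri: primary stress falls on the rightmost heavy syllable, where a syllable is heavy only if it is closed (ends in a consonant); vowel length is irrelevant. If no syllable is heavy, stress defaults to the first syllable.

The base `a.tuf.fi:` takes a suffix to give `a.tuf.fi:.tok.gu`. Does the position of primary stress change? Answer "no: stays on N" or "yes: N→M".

yes: 2→4

Base `a.tuf.fi:` (3 syllables):
  Weights: 1 a L, 2 tuf H, 3 fi: L.
  Heavy syllables in the domain: 2. The rightmost is syllable 2 (tuf).
  → primary stress on syllable 2.
Suffixed `a.tuf.fi:.tok.gu` (5 syllables):
  Weights: 1 a L, 2 tuf H, 3 fi: L, 4 tok H, 5 gu L.
  Heavy syllables in the domain: 2, 4. The rightmost is syllable 4 (tok).
  → primary stress on syllable 4.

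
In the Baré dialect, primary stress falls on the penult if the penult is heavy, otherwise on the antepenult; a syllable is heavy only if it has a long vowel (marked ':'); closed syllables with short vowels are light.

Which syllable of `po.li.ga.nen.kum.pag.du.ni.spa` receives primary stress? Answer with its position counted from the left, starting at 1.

Weights: 7 du L, 8 ni L, 9 spa L.
The penult (syllable 8, ni) is light, so stress falls on the antepenult (syllable 7, du).
Primary stress: syllable 7 → po.li.ga.nen.kum.pag.ˈdu.ni.spa.

7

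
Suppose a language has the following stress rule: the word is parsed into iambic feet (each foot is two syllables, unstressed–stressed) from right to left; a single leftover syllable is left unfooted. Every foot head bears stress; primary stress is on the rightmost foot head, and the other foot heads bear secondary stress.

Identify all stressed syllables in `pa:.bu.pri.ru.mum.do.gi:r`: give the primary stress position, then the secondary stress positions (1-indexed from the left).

primary 7, secondary 3, 5

Parse right to left into iambic (σˈσ) feet: pa: (bu.ˈpri) (ru.ˈmum) (do.ˈgi:r). Syllable 1 is left unfooted.
Foot heads (stressed positions): 3, 5, 7.
End Rule Rightmost: primary stress on the rightmost head = syllable 7.
Secondary stress on 3, 5: pa:.bu.ˌpri.ru.ˌmum.do.ˈgi:r.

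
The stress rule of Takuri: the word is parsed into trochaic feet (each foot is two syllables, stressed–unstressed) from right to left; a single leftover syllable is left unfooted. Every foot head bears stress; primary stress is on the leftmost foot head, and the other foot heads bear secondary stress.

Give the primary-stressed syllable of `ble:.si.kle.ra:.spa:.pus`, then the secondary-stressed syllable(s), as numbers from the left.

primary 1, secondary 3, 5

Parse right to left into trochaic (ˈσσ) feet: (ˈble:.si) (ˈkle.ra:) (ˈspa:.pus).
Foot heads (stressed positions): 1, 3, 5.
End Rule Leftmost: primary stress on the leftmost head = syllable 1.
Secondary stress on 3, 5: ˈble:.si.ˌkle.ra:.ˌspa:.pus.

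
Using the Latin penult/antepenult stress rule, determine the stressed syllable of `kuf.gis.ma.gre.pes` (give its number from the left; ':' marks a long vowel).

Classical Latin: stress the penult if heavy (long vowel or closed), else the antepenult.
Weights: 3 ma L, 4 gre L, 5 pes H.
The penult (syllable 4, gre) is light, so stress falls on the antepenult (syllable 3, ma).
Stress on syllable 3: kuf.gis.ˈma.gre.pes.

3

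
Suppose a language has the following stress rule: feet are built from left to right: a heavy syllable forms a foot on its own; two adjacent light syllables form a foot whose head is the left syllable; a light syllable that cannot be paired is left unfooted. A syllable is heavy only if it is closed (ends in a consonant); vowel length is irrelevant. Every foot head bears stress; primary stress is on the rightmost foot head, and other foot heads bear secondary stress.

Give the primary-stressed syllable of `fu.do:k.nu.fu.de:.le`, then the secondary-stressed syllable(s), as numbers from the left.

Weights: 1 fu L, 2 do:k H, 3 nu L, 4 fu L, 5 de: L, 6 le L.
Parse left to right (heavy = foot alone; LL = one foot; stranded L unfooted): fu (ˈdo:k) (ˈnu.fu) (ˈde:.le).
Foot heads: 2, 3, 5.
Primary stress on the rightmost head = syllable 5.
Secondary stress on 2, 3: fu.ˌdo:k.ˌnu.fu.ˈde:.le.

primary 5, secondary 2, 3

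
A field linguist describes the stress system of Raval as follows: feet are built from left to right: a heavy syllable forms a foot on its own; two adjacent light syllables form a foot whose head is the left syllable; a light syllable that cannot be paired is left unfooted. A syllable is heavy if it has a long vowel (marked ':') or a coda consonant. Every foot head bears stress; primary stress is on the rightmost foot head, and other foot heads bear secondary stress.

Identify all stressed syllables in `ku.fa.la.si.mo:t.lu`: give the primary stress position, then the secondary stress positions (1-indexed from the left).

primary 5, secondary 1, 3

Weights: 1 ku L, 2 fa L, 3 la L, 4 si L, 5 mo:t H, 6 lu L.
Parse left to right (heavy = foot alone; LL = one foot; stranded L unfooted): (ˈku.fa) (ˈla.si) (ˈmo:t) lu.
Foot heads: 1, 3, 5.
Primary stress on the rightmost head = syllable 5.
Secondary stress on 1, 3: ˌku.fa.ˌla.si.ˈmo:t.lu.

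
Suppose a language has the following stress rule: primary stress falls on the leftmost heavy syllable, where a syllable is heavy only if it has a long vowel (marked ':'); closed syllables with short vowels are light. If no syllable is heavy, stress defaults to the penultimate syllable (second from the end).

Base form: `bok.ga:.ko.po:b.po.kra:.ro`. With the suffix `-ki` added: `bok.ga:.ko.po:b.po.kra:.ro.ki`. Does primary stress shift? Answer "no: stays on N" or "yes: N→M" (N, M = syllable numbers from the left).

Base `bok.ga:.ko.po:b.po.kra:.ro` (7 syllables):
  Weights: 1 bok L, 2 ga: H, 3 ko L, 4 po:b H, 5 po L, 6 kra: H, 7 ro L.
  Heavy syllables in the domain: 2, 4, 6. The leftmost is syllable 2 (ga:).
  → primary stress on syllable 2.
Suffixed `bok.ga:.ko.po:b.po.kra:.ro.ki` (8 syllables):
  Weights: 1 bok L, 2 ga: H, 3 ko L, 4 po:b H, 5 po L, 6 kra: H, 7 ro L, 8 ki L.
  Heavy syllables in the domain: 2, 4, 6. The leftmost is syllable 2 (ga:).
  → primary stress on syllable 2.

no: stays on 2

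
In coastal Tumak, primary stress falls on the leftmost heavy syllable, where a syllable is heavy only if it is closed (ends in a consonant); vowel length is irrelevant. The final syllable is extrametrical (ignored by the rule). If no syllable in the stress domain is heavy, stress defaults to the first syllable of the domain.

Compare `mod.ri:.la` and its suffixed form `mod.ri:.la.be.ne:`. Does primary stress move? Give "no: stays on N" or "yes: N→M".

no: stays on 1

Base `mod.ri:.la` (3 syllables):
  The final syllable (3, la) is extrametrical; the stress domain is syllables 1–2.
  Weights: 1 mod H, 2 ri: L.
  Heavy syllables in the domain: 1. The leftmost is syllable 1 (mod).
  → primary stress on syllable 1.
Suffixed `mod.ri:.la.be.ne:` (5 syllables):
  The final syllable (5, ne:) is extrametrical; the stress domain is syllables 1–4.
  Weights: 1 mod H, 2 ri: L, 3 la L, 4 be L.
  Heavy syllables in the domain: 1. The leftmost is syllable 1 (mod).
  → primary stress on syllable 1.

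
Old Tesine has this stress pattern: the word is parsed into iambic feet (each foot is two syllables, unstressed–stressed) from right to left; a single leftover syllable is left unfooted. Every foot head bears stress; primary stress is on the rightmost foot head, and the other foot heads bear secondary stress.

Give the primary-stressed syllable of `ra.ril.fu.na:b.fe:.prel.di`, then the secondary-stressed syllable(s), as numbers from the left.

primary 7, secondary 3, 5

Parse right to left into iambic (σˈσ) feet: ra (ril.ˈfu) (na:b.ˈfe:) (prel.ˈdi). Syllable 1 is left unfooted.
Foot heads (stressed positions): 3, 5, 7.
End Rule Rightmost: primary stress on the rightmost head = syllable 7.
Secondary stress on 3, 5: ra.ril.ˌfu.na:b.ˌfe:.prel.ˈdi.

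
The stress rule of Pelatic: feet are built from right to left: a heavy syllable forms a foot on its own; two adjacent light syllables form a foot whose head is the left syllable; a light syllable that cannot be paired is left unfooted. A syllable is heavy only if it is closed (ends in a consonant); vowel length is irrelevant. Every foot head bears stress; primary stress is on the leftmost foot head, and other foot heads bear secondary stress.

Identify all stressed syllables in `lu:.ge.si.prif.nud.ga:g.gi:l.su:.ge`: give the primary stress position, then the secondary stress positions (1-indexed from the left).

primary 2, secondary 4, 5, 6, 7, 8

Weights: 1 lu: L, 2 ge L, 3 si L, 4 prif H, 5 nud H, 6 ga:g H, 7 gi:l H, 8 su: L, 9 ge L.
Parse right to left (heavy = foot alone; LL = one foot; stranded L unfooted): lu: (ˈge.si) (ˈprif) (ˈnud) (ˈga:g) (ˈgi:l) (ˈsu:.ge).
Foot heads: 2, 4, 5, 6, 7, 8.
Primary stress on the leftmost head = syllable 2.
Secondary stress on 4, 5, 6, 7, 8: lu:.ˈge.si.ˌprif.ˌnud.ˌga:g.ˌgi:l.ˌsu:.ge.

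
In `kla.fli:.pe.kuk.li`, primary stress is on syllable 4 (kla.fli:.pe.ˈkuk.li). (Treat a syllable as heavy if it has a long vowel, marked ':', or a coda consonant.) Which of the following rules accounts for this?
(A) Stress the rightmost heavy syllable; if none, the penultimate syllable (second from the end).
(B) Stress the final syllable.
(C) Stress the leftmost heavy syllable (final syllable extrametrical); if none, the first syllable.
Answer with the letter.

Rule A → syllable 4 ✓.
Rule B → syllable 5 (observed: 4).
Rule C → syllable 2 (observed: 4).

A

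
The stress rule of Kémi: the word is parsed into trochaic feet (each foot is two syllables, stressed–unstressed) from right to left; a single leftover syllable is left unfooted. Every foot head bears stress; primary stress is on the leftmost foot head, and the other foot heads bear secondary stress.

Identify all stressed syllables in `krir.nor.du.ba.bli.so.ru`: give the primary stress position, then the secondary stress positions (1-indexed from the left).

primary 2, secondary 4, 6

Parse right to left into trochaic (ˈσσ) feet: krir (ˈnor.du) (ˈba.bli) (ˈso.ru). Syllable 1 is left unfooted.
Foot heads (stressed positions): 2, 4, 6.
End Rule Leftmost: primary stress on the leftmost head = syllable 2.
Secondary stress on 4, 6: krir.ˈnor.du.ˌba.bli.ˌso.ru.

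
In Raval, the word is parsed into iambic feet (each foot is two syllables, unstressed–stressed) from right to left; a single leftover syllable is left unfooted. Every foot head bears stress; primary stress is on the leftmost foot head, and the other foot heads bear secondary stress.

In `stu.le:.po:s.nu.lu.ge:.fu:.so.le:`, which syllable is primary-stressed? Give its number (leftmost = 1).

3

Parse right to left into iambic (σˈσ) feet: stu (le:.ˈpo:s) (nu.ˈlu) (ge:.ˈfu:) (so.ˈle:). Syllable 1 is left unfooted.
Foot heads (stressed positions): 3, 5, 7, 9.
End Rule Leftmost: primary stress on the leftmost head = syllable 3.
Primary stress: syllable 3 → stu.le:.ˈpo:s.nu.lu.ge:.fu:.so.le:.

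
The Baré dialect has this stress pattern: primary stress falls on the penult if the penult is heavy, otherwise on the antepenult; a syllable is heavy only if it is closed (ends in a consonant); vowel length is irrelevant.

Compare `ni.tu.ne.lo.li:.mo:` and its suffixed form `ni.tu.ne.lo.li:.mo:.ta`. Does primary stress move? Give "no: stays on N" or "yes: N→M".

Base `ni.tu.ne.lo.li:.mo:` (6 syllables):
  Weights: 4 lo L, 5 li: L, 6 mo: L.
  The penult (syllable 5, li:) is light, so stress falls on the antepenult (syllable 4, lo).
  → primary stress on syllable 4.
Suffixed `ni.tu.ne.lo.li:.mo:.ta` (7 syllables):
  Weights: 5 li: L, 6 mo: L, 7 ta L.
  The penult (syllable 6, mo:) is light, so stress falls on the antepenult (syllable 5, li:).
  → primary stress on syllable 5.

yes: 4→5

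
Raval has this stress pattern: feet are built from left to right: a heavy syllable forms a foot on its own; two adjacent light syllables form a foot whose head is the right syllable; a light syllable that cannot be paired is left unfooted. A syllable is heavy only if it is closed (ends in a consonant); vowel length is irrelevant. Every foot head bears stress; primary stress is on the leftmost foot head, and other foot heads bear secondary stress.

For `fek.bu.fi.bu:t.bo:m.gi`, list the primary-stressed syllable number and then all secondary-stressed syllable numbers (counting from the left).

primary 1, secondary 3, 4, 5

Weights: 1 fek H, 2 bu L, 3 fi L, 4 bu:t H, 5 bo:m H, 6 gi L.
Parse left to right (heavy = foot alone; LL = one foot; stranded L unfooted): (ˈfek) (bu.ˈfi) (ˈbu:t) (ˈbo:m) gi.
Foot heads: 1, 3, 4, 5.
Primary stress on the leftmost head = syllable 1.
Secondary stress on 3, 4, 5: ˈfek.bu.ˌfi.ˌbu:t.ˌbo:m.gi.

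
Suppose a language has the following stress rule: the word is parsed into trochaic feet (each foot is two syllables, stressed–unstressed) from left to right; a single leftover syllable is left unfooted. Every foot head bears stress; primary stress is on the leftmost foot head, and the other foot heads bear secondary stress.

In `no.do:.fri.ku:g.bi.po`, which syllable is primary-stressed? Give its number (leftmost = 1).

1

Parse left to right into trochaic (ˈσσ) feet: (ˈno.do:) (ˈfri.ku:g) (ˈbi.po).
Foot heads (stressed positions): 1, 3, 5.
End Rule Leftmost: primary stress on the leftmost head = syllable 1.
Primary stress: syllable 1 → ˈno.do:.fri.ku:g.bi.po.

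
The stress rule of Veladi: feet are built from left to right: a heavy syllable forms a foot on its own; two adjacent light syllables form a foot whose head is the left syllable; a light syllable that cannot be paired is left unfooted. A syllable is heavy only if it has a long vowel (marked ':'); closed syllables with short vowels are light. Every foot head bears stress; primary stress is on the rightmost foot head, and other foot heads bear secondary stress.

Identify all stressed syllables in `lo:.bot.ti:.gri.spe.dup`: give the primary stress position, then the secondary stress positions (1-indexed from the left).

primary 4, secondary 1, 3

Weights: 1 lo: H, 2 bot L, 3 ti: H, 4 gri L, 5 spe L, 6 dup L.
Parse left to right (heavy = foot alone; LL = one foot; stranded L unfooted): (ˈlo:) bot (ˈti:) (ˈgri.spe) dup.
Foot heads: 1, 3, 4.
Primary stress on the rightmost head = syllable 4.
Secondary stress on 1, 3: ˌlo:.bot.ˌti:.ˈgri.spe.dup.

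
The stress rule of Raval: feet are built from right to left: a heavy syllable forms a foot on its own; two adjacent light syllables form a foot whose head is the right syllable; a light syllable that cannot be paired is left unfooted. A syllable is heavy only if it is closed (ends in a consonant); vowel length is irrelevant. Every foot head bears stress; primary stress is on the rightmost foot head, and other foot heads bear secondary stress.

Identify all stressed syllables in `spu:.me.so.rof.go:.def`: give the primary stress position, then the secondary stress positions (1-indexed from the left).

primary 6, secondary 3, 4

Weights: 1 spu: L, 2 me L, 3 so L, 4 rof H, 5 go: L, 6 def H.
Parse right to left (heavy = foot alone; LL = one foot; stranded L unfooted): spu: (me.ˈso) (ˈrof) go: (ˈdef).
Foot heads: 3, 4, 6.
Primary stress on the rightmost head = syllable 6.
Secondary stress on 3, 4: spu:.me.ˌso.ˌrof.go:.ˈdef.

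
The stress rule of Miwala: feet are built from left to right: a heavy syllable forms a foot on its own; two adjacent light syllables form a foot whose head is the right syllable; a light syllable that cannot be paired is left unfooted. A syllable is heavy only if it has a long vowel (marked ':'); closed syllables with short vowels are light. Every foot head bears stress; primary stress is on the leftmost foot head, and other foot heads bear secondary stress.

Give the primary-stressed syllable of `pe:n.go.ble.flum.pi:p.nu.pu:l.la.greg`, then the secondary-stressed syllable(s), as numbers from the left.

primary 1, secondary 3, 5, 7, 9

Weights: 1 pe:n H, 2 go L, 3 ble L, 4 flum L, 5 pi:p H, 6 nu L, 7 pu:l H, 8 la L, 9 greg L.
Parse left to right (heavy = foot alone; LL = one foot; stranded L unfooted): (ˈpe:n) (go.ˈble) flum (ˈpi:p) nu (ˈpu:l) (la.ˈgreg).
Foot heads: 1, 3, 5, 7, 9.
Primary stress on the leftmost head = syllable 1.
Secondary stress on 3, 5, 7, 9: ˈpe:n.go.ˌble.flum.ˌpi:p.nu.ˌpu:l.la.ˌgreg.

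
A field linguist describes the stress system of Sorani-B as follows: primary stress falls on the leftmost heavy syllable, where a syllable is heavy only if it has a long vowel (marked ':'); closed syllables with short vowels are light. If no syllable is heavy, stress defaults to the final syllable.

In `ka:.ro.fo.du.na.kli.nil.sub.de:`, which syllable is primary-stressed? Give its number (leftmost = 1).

1

Weights: 1 ka: H, 2 ro L, 3 fo L, 4 du L, 5 na L, 6 kli L, 7 nil L, 8 sub L, 9 de: H.
Heavy syllables in the domain: 1, 9. The leftmost is syllable 1 (ka:).
Primary stress: syllable 1 → ˈka:.ro.fo.du.na.kli.nil.sub.de:.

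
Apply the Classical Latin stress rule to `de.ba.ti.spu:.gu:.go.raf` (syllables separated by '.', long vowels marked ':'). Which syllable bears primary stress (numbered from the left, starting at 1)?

5

Classical Latin: stress the penult if heavy (long vowel or closed), else the antepenult.
Weights: 5 gu: H, 6 go L, 7 raf H.
The penult (syllable 6, go) is light, so stress falls on the antepenult (syllable 5, gu:).
Stress on syllable 5: de.ba.ti.spu:.ˈgu:.go.raf.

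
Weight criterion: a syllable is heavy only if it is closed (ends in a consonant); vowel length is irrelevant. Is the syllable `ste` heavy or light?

light

`ste`: short vowel, open (no coda). Open (no coda) → light.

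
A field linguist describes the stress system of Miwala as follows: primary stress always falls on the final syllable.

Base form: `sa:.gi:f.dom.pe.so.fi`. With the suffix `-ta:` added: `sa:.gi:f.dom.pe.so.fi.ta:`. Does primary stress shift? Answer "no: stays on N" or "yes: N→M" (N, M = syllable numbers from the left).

yes: 6→7

Base `sa:.gi:f.dom.pe.so.fi` (6 syllables):
  The word has 6 syllables; the final syllable is syllable 6 (fi).
  → primary stress on syllable 6.
Suffixed `sa:.gi:f.dom.pe.so.fi.ta:` (7 syllables):
  The word has 7 syllables; the final syllable is syllable 7 (ta:).
  → primary stress on syllable 7.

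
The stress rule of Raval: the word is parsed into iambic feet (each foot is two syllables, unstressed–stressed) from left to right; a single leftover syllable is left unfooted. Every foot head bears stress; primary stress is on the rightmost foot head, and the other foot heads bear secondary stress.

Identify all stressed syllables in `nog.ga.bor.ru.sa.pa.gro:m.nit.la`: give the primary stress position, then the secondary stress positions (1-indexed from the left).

primary 8, secondary 2, 4, 6

Parse left to right into iambic (σˈσ) feet: (nog.ˈga) (bor.ˈru) (sa.ˈpa) (gro:m.ˈnit) la. Syllable 9 is left unfooted.
Foot heads (stressed positions): 2, 4, 6, 8.
End Rule Rightmost: primary stress on the rightmost head = syllable 8.
Secondary stress on 2, 4, 6: nog.ˌga.bor.ˌru.sa.ˌpa.gro:m.ˈnit.la.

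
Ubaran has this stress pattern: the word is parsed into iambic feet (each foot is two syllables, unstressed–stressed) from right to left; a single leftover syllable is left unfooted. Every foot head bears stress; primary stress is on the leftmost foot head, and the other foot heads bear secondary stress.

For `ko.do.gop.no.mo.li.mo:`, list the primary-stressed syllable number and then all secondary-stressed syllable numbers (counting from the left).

primary 3, secondary 5, 7

Parse right to left into iambic (σˈσ) feet: ko (do.ˈgop) (no.ˈmo) (li.ˈmo:). Syllable 1 is left unfooted.
Foot heads (stressed positions): 3, 5, 7.
End Rule Leftmost: primary stress on the leftmost head = syllable 3.
Secondary stress on 5, 7: ko.do.ˈgop.no.ˌmo.li.ˌmo:.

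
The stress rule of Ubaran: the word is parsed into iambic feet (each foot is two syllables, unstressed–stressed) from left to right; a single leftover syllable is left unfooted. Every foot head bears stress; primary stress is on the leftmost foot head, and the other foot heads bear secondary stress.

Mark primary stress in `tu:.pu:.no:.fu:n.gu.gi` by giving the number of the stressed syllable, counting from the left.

Parse left to right into iambic (σˈσ) feet: (tu:.ˈpu:) (no:.ˈfu:n) (gu.ˈgi).
Foot heads (stressed positions): 2, 4, 6.
End Rule Leftmost: primary stress on the leftmost head = syllable 2.
Primary stress: syllable 2 → tu:.ˈpu:.no:.fu:n.gu.gi.

2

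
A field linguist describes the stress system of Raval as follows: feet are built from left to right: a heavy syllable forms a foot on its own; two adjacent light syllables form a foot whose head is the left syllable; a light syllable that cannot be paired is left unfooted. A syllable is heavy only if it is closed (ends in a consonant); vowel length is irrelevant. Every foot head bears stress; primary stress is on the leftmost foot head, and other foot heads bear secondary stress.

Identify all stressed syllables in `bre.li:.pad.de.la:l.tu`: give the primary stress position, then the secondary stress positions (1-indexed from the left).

primary 1, secondary 3, 5

Weights: 1 bre L, 2 li: L, 3 pad H, 4 de L, 5 la:l H, 6 tu L.
Parse left to right (heavy = foot alone; LL = one foot; stranded L unfooted): (ˈbre.li:) (ˈpad) de (ˈla:l) tu.
Foot heads: 1, 3, 5.
Primary stress on the leftmost head = syllable 1.
Secondary stress on 3, 5: ˈbre.li:.ˌpad.de.ˌla:l.tu.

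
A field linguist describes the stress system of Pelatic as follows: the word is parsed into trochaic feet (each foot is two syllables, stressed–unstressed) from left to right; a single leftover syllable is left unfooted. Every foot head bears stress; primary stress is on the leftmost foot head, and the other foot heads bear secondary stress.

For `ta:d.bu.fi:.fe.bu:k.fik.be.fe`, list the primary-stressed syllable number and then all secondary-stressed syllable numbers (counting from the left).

Parse left to right into trochaic (ˈσσ) feet: (ˈta:d.bu) (ˈfi:.fe) (ˈbu:k.fik) (ˈbe.fe).
Foot heads (stressed positions): 1, 3, 5, 7.
End Rule Leftmost: primary stress on the leftmost head = syllable 1.
Secondary stress on 3, 5, 7: ˈta:d.bu.ˌfi:.fe.ˌbu:k.fik.ˌbe.fe.

primary 1, secondary 3, 5, 7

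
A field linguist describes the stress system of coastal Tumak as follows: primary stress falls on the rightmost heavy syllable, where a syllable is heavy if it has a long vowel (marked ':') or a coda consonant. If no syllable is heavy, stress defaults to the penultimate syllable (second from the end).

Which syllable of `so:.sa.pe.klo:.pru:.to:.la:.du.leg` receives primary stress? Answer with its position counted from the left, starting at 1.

9

Weights: 1 so: H, 2 sa L, 3 pe L, 4 klo: H, 5 pru: H, 6 to: H, 7 la: H, 8 du L, 9 leg H.
Heavy syllables in the domain: 1, 4, 5, 6, 7, 9. The rightmost is syllable 9 (leg).
Primary stress: syllable 9 → so:.sa.pe.klo:.pru:.to:.la:.du.ˈleg.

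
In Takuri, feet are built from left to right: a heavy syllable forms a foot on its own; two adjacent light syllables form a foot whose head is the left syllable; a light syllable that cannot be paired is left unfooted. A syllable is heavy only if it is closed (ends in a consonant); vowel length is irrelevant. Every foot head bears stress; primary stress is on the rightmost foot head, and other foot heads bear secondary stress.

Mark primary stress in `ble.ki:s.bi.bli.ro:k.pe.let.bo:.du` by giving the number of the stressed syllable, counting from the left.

Weights: 1 ble L, 2 ki:s H, 3 bi L, 4 bli L, 5 ro:k H, 6 pe L, 7 let H, 8 bo: L, 9 du L.
Parse left to right (heavy = foot alone; LL = one foot; stranded L unfooted): ble (ˈki:s) (ˈbi.bli) (ˈro:k) pe (ˈlet) (ˈbo:.du).
Foot heads: 2, 3, 5, 7, 8.
Primary stress on the rightmost head = syllable 8.
Primary stress: syllable 8 → ble.ki:s.bi.bli.ro:k.pe.let.ˈbo:.du.

8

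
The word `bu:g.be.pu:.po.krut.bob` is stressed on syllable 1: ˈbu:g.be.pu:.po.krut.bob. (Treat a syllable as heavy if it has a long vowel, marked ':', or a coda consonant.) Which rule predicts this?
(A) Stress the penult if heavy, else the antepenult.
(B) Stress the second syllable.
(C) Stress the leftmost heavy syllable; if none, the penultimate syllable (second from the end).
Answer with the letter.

Rule A → syllable 5 (observed: 1).
Rule B → syllable 2 (observed: 1).
Rule C → syllable 1 ✓.

C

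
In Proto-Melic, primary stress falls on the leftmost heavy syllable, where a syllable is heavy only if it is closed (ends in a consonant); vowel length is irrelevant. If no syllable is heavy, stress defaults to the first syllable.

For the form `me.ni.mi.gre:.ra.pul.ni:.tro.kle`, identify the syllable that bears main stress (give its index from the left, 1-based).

6

Weights: 1 me L, 2 ni L, 3 mi L, 4 gre: L, 5 ra L, 6 pul H, 7 ni: L, 8 tro L, 9 kle L.
Heavy syllables in the domain: 6. The leftmost is syllable 6 (pul).
Primary stress: syllable 6 → me.ni.mi.gre:.ra.ˈpul.ni:.tro.kle.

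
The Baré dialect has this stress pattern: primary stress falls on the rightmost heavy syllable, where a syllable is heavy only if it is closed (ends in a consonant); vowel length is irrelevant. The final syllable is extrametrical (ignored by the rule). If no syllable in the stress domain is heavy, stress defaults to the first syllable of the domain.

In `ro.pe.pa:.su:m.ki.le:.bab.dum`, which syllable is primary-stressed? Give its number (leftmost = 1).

7

The final syllable (8, dum) is extrametrical; the stress domain is syllables 1–7.
Weights: 1 ro L, 2 pe L, 3 pa: L, 4 su:m H, 5 ki L, 6 le: L, 7 bab H.
Heavy syllables in the domain: 4, 7. The rightmost is syllable 7 (bab).
Primary stress: syllable 7 → ro.pe.pa:.su:m.ki.le:.ˈbab.dum.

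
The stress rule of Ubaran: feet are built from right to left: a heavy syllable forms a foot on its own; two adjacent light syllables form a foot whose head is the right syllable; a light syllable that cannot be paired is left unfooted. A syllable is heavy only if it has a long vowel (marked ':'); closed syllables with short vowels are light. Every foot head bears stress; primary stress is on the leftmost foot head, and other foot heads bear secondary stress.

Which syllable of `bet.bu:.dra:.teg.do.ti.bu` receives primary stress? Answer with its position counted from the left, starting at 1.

2

Weights: 1 bet L, 2 bu: H, 3 dra: H, 4 teg L, 5 do L, 6 ti L, 7 bu L.
Parse right to left (heavy = foot alone; LL = one foot; stranded L unfooted): bet (ˈbu:) (ˈdra:) (teg.ˈdo) (ti.ˈbu).
Foot heads: 2, 3, 5, 7.
Primary stress on the leftmost head = syllable 2.
Primary stress: syllable 2 → bet.ˈbu:.dra:.teg.do.ti.bu.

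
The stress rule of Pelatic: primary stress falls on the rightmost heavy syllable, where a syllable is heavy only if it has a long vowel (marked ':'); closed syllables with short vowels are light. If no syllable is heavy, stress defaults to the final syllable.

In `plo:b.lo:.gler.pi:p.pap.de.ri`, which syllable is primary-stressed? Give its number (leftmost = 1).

Weights: 1 plo:b H, 2 lo: H, 3 gler L, 4 pi:p H, 5 pap L, 6 de L, 7 ri L.
Heavy syllables in the domain: 1, 2, 4. The rightmost is syllable 4 (pi:p).
Primary stress: syllable 4 → plo:b.lo:.gler.ˈpi:p.pap.de.ri.

4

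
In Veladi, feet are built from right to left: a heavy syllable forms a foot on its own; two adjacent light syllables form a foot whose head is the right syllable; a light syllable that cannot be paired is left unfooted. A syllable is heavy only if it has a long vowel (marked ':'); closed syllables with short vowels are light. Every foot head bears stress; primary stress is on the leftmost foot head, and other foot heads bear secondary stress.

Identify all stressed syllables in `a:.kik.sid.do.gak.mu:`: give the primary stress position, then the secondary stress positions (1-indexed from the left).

primary 1, secondary 3, 5, 6

Weights: 1 a: H, 2 kik L, 3 sid L, 4 do L, 5 gak L, 6 mu: H.
Parse right to left (heavy = foot alone; LL = one foot; stranded L unfooted): (ˈa:) (kik.ˈsid) (do.ˈgak) (ˈmu:).
Foot heads: 1, 3, 5, 6.
Primary stress on the leftmost head = syllable 1.
Secondary stress on 3, 5, 6: ˈa:.kik.ˌsid.do.ˌgak.ˌmu:.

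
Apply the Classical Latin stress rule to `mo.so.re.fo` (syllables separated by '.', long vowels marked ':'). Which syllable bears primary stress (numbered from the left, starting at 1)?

Classical Latin: stress the penult if heavy (long vowel or closed), else the antepenult.
Weights: 2 so L, 3 re L, 4 fo L.
The penult (syllable 3, re) is light, so stress falls on the antepenult (syllable 2, so).
Stress on syllable 2: mo.ˈso.re.fo.

2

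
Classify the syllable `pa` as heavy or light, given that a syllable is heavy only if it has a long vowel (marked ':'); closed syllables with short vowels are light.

light

`pa`: short vowel, open (no coda). Short vowel → light.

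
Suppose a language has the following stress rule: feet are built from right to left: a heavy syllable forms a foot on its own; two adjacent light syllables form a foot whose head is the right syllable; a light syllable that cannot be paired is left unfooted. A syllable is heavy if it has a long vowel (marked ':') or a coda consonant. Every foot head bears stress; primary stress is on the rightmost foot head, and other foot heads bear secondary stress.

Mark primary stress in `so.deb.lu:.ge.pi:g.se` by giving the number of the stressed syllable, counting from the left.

Weights: 1 so L, 2 deb H, 3 lu: H, 4 ge L, 5 pi:g H, 6 se L.
Parse right to left (heavy = foot alone; LL = one foot; stranded L unfooted): so (ˈdeb) (ˈlu:) ge (ˈpi:g) se.
Foot heads: 2, 3, 5.
Primary stress on the rightmost head = syllable 5.
Primary stress: syllable 5 → so.deb.lu:.ge.ˈpi:g.se.

5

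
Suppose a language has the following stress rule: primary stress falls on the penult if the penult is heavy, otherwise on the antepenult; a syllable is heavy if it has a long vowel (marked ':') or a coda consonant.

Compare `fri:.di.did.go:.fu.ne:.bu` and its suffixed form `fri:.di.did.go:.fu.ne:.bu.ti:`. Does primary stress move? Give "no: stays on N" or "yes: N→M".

Base `fri:.di.did.go:.fu.ne:.bu` (7 syllables):
  Weights: 5 fu L, 6 ne: H, 7 bu L.
  The penult (syllable 6, ne:) is heavy, so it takes stress.
  → primary stress on syllable 6.
Suffixed `fri:.di.did.go:.fu.ne:.bu.ti:` (8 syllables):
  Weights: 6 ne: H, 7 bu L, 8 ti: H.
  The penult (syllable 7, bu) is light, so stress falls on the antepenult (syllable 6, ne:).
  → primary stress on syllable 6.

no: stays on 6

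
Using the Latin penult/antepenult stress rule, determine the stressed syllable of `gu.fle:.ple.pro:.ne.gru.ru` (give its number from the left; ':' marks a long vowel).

5

Classical Latin: stress the penult if heavy (long vowel or closed), else the antepenult.
Weights: 5 ne L, 6 gru L, 7 ru L.
The penult (syllable 6, gru) is light, so stress falls on the antepenult (syllable 5, ne).
Stress on syllable 5: gu.fle:.ple.pro:.ˈne.gru.ru.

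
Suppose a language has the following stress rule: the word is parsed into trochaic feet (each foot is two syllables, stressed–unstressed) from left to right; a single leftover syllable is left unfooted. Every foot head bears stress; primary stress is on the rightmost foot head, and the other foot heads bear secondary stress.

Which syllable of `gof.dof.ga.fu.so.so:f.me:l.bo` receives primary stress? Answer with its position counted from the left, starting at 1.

7

Parse left to right into trochaic (ˈσσ) feet: (ˈgof.dof) (ˈga.fu) (ˈso.so:f) (ˈme:l.bo).
Foot heads (stressed positions): 1, 3, 5, 7.
End Rule Rightmost: primary stress on the rightmost head = syllable 7.
Primary stress: syllable 7 → gof.dof.ga.fu.so.so:f.ˈme:l.bo.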